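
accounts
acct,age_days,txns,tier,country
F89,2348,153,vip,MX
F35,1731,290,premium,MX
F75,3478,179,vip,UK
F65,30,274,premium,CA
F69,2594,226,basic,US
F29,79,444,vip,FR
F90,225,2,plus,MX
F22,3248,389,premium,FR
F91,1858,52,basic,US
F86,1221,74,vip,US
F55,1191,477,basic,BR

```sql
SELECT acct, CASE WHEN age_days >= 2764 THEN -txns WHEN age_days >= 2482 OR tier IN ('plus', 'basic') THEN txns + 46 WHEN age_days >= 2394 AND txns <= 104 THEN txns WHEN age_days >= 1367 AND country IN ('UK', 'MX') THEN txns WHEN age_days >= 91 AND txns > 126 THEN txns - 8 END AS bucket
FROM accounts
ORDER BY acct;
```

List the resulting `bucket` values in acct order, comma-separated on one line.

acct=F22: age_days >= 2764 → -389
acct=F29: (no match → NULL) → NULL
acct=F35: age_days >= 1367 AND country IN ('UK', 'MX') → 290
acct=F55: age_days >= 2482 OR tier IN ('plus', 'basic') → 523
acct=F65: (no match → NULL) → NULL
acct=F69: age_days >= 2482 OR tier IN ('plus', 'basic') → 272
acct=F75: age_days >= 2764 → -179
acct=F86: (no match → NULL) → NULL
acct=F89: age_days >= 1367 AND country IN ('UK', 'MX') → 153
acct=F90: age_days >= 2482 OR tier IN ('plus', 'basic') → 48
acct=F91: age_days >= 2482 OR tier IN ('plus', 'basic') → 98

-389, NULL, 290, 523, NULL, 272, -179, NULL, 153, 48, 98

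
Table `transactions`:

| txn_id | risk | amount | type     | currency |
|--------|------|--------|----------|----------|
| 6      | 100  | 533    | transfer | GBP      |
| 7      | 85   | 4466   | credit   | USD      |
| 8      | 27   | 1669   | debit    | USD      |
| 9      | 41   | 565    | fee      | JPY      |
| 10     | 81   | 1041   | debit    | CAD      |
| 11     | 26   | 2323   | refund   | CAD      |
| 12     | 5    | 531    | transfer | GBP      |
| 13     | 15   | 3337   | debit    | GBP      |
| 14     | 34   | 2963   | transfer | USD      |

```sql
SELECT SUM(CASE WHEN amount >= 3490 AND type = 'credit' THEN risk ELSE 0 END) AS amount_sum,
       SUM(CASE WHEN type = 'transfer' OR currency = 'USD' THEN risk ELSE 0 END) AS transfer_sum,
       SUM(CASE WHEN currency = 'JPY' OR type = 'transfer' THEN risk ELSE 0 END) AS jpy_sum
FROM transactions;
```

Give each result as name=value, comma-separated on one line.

amount_sum=85, transfer_sum=251, jpy_sum=180

[amount_sum: amount >= 3490 AND type = 'credit']
txn_id=6: ✗
txn_id=7: ✓ → 85
txn_id=8: ✗
txn_id=9: ✗
txn_id=10: ✗
txn_id=11: ✗
txn_id=12: ✗
txn_id=13: ✗
txn_id=14: ✗
amount_sum = 85
—
[transfer_sum: type = 'transfer' OR currency = 'USD']
txn_id=6: ✓ → 100
txn_id=7: ✓ → 85
txn_id=8: ✓ → 27
txn_id=9: ✗
txn_id=10: ✗
txn_id=11: ✗
txn_id=12: ✓ → 5
txn_id=13: ✗
txn_id=14: ✓ → 34
transfer_sum = 100 + 85 + 27 + 5 + 34 = 251
—
[jpy_sum: currency = 'JPY' OR type = 'transfer']
txn_id=6: ✓ → 100
txn_id=7: ✗
txn_id=8: ✗
txn_id=9: ✓ → 41
txn_id=10: ✗
txn_id=11: ✗
txn_id=12: ✓ → 5
txn_id=13: ✗
txn_id=14: ✓ → 34
jpy_sum = 100 + 41 + 5 + 34 = 180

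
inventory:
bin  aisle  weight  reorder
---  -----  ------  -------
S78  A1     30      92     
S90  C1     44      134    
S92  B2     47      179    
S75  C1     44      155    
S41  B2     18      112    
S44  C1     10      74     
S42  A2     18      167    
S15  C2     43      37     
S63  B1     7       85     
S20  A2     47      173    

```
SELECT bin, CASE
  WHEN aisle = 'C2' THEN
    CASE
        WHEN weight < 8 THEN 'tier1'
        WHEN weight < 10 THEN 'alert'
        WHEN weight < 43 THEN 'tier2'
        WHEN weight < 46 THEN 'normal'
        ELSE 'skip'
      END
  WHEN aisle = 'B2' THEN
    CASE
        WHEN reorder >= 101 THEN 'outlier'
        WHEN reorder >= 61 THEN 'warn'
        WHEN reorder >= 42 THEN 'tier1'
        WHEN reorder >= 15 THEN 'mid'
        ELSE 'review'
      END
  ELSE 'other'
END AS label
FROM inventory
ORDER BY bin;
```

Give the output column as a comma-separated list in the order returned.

bin=S15: aisle='C2' → inner[weight < 46] → normal
bin=S20: aisle='A2' → outer ELSE → other
bin=S41: aisle='B2' → inner[reorder >= 101] → outlier
bin=S42: aisle='A2' → outer ELSE → other
bin=S44: aisle='C1' → outer ELSE → other
bin=S63: aisle='B1' → outer ELSE → other
bin=S75: aisle='C1' → outer ELSE → other
bin=S78: aisle='A1' → outer ELSE → other
bin=S90: aisle='C1' → outer ELSE → other
bin=S92: aisle='B2' → inner[reorder >= 101] → outlier

normal, other, outlier, other, other, other, other, other, other, outlier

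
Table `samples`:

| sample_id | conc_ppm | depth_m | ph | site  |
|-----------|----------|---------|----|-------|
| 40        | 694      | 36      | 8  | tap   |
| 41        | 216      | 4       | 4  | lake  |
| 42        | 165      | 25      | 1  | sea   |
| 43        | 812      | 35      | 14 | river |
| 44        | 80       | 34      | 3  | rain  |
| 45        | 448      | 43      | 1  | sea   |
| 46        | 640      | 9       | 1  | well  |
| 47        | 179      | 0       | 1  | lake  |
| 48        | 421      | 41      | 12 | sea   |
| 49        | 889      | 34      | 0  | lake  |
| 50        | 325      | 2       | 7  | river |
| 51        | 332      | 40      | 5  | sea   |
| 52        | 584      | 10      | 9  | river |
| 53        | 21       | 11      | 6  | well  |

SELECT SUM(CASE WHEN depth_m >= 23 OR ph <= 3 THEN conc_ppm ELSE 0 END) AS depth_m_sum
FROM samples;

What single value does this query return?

sample_id=40: ✓ → 694
sample_id=41: ✗
sample_id=42: ✓ → 165
sample_id=43: ✓ → 812
sample_id=44: ✓ → 80
sample_id=45: ✓ → 448
sample_id=46: ✓ → 640
sample_id=47: ✓ → 179
sample_id=48: ✓ → 421
sample_id=49: ✓ → 889
sample_id=50: ✗
sample_id=51: ✓ → 332
sample_id=52: ✗
sample_id=53: ✗
depth_m_sum = 694 + 165 + 812 + 80 + 448 + 640 + 179 + 421 + 889 + 332 = 4660

4660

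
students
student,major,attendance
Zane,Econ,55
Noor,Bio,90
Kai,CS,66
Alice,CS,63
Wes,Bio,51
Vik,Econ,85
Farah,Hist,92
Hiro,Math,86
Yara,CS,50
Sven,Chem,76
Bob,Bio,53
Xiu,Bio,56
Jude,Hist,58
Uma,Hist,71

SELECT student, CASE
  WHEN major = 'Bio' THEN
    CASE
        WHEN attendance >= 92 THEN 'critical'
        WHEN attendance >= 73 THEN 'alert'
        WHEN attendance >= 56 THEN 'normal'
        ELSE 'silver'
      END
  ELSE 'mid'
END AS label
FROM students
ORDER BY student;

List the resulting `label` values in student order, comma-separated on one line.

mid, silver, mid, mid, mid, mid, alert, mid, mid, mid, silver, normal, mid, mid

student=Alice: major='CS' → outer ELSE → mid
student=Bob: major='Bio' → inner[ELSE] → silver
student=Farah: major='Hist' → outer ELSE → mid
student=Hiro: major='Math' → outer ELSE → mid
student=Jude: major='Hist' → outer ELSE → mid
student=Kai: major='CS' → outer ELSE → mid
student=Noor: major='Bio' → inner[attendance >= 73] → alert
student=Sven: major='Chem' → outer ELSE → mid
student=Uma: major='Hist' → outer ELSE → mid
student=Vik: major='Econ' → outer ELSE → mid
student=Wes: major='Bio' → inner[ELSE] → silver
student=Xiu: major='Bio' → inner[attendance >= 56] → normal
student=Yara: major='CS' → outer ELSE → mid
student=Zane: major='Econ' → outer ELSE → mid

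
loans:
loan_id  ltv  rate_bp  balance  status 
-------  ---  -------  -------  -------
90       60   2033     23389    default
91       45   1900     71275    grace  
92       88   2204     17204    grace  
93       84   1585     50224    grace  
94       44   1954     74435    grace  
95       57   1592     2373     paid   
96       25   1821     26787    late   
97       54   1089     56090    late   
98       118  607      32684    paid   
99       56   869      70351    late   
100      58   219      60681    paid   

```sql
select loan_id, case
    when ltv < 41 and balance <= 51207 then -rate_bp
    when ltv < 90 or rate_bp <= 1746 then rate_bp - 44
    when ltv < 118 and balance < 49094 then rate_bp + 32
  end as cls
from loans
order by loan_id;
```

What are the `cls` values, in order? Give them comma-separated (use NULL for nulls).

1989, 1856, 2160, 1541, 1910, 1548, -1821, 1045, 563, 825, 175

loan_id=90: ltv < 90 or rate_bp <= 1746 → 1989
loan_id=91: ltv < 90 or rate_bp <= 1746 → 1856
loan_id=92: ltv < 90 or rate_bp <= 1746 → 2160
loan_id=93: ltv < 90 or rate_bp <= 1746 → 1541
loan_id=94: ltv < 90 or rate_bp <= 1746 → 1910
loan_id=95: ltv < 90 or rate_bp <= 1746 → 1548
loan_id=96: ltv < 41 and balance <= 51207 → -1821
loan_id=97: ltv < 90 or rate_bp <= 1746 → 1045
loan_id=98: ltv < 90 or rate_bp <= 1746 → 563
loan_id=99: ltv < 90 or rate_bp <= 1746 → 825
loan_id=100: ltv < 90 or rate_bp <= 1746 → 175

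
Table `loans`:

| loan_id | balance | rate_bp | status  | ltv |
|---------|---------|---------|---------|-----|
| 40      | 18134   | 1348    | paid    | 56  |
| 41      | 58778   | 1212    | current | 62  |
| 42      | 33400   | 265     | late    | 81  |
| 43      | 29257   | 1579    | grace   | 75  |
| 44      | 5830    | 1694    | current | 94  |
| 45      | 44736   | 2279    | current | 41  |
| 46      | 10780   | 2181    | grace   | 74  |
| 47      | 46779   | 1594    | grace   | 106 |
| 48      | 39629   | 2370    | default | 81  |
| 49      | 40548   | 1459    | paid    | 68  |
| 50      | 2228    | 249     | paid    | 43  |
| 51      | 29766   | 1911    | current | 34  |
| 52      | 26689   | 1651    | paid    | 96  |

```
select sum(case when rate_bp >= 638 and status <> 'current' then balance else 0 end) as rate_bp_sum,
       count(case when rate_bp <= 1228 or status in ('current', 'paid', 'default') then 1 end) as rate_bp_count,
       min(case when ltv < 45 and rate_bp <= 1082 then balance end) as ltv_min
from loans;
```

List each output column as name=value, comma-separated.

[rate_bp_sum: rate_bp >= 638 and status <> 'current']
loan_id=40: ✓ → 18134
loan_id=41: ✗
loan_id=42: ✗
loan_id=43: ✓ → 29257
loan_id=44: ✗
loan_id=45: ✗
loan_id=46: ✓ → 10780
loan_id=47: ✓ → 46779
loan_id=48: ✓ → 39629
loan_id=49: ✓ → 40548
loan_id=50: ✗
loan_id=51: ✗
loan_id=52: ✓ → 26689
rate_bp_sum = 18134 + 29257 + 10780 + 46779 + 39629 + 40548 + 26689 = 211816
—
[rate_bp_count: rate_bp <= 1228 or status in ('current', 'paid', 'default')]
loan_id=40: ✓ → 1
loan_id=41: ✓ → 1
loan_id=42: ✓ → 1
loan_id=43: ✗
loan_id=44: ✓ → 1
loan_id=45: ✓ → 1
loan_id=46: ✗
loan_id=47: ✗
loan_id=48: ✓ → 1
loan_id=49: ✓ → 1
loan_id=50: ✓ → 1
loan_id=51: ✓ → 1
loan_id=52: ✓ → 1
rate_bp_count = COUNT(1, 1, 1, 1, 1, 1, 1, 1, 1, 1) = 10
—
[ltv_min: ltv < 45 and rate_bp <= 1082]
loan_id=40: ✗
loan_id=41: ✗
loan_id=42: ✗
loan_id=43: ✗
loan_id=44: ✗
loan_id=45: ✗
loan_id=46: ✗
loan_id=47: ✗
loan_id=48: ✗
loan_id=49: ✗
loan_id=50: ✓ → 2228
loan_id=51: ✗
loan_id=52: ✗
ltv_min = MIN(2228) = 2228

rate_bp_sum=211816, rate_bp_count=10, ltv_min=2228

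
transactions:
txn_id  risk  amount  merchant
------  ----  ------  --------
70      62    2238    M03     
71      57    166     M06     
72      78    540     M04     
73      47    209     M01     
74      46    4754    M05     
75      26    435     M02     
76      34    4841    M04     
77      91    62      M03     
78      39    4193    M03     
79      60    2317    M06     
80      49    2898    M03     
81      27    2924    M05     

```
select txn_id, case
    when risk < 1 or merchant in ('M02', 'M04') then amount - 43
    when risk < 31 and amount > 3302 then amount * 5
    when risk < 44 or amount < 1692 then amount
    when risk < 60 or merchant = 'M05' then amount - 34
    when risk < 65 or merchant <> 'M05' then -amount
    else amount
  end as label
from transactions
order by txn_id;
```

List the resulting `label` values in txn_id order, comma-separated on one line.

-2238, 166, 497, 209, 4720, 392, 4798, 62, 4193, -2317, 2864, 2924

txn_id=70: risk < 65 or merchant <> 'M05' → -2238
txn_id=71: risk < 44 or amount < 1692 → 166
txn_id=72: risk < 1 or merchant in ('M02', 'M04') → 497
txn_id=73: risk < 44 or amount < 1692 → 209
txn_id=74: risk < 60 or merchant = 'M05' → 4720
txn_id=75: risk < 1 or merchant in ('M02', 'M04') → 392
txn_id=76: risk < 1 or merchant in ('M02', 'M04') → 4798
txn_id=77: risk < 44 or amount < 1692 → 62
txn_id=78: risk < 44 or amount < 1692 → 4193
txn_id=79: risk < 65 or merchant <> 'M05' → -2317
txn_id=80: risk < 60 or merchant = 'M05' → 2864
txn_id=81: risk < 44 or amount < 1692 → 2924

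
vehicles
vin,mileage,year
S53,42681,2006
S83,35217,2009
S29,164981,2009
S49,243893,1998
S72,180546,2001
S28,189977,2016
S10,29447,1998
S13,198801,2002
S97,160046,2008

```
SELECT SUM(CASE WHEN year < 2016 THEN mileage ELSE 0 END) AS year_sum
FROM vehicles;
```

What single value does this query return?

vin=S53: ✓ → 42681
vin=S83: ✓ → 35217
vin=S29: ✓ → 164981
vin=S49: ✓ → 243893
vin=S72: ✓ → 180546
vin=S28: ✗
vin=S10: ✓ → 29447
vin=S13: ✓ → 198801
vin=S97: ✓ → 160046
year_sum = 42681 + 35217 + 164981 + 243893 + 180546 + 29447 + 198801 + 160046 = 1055612

1055612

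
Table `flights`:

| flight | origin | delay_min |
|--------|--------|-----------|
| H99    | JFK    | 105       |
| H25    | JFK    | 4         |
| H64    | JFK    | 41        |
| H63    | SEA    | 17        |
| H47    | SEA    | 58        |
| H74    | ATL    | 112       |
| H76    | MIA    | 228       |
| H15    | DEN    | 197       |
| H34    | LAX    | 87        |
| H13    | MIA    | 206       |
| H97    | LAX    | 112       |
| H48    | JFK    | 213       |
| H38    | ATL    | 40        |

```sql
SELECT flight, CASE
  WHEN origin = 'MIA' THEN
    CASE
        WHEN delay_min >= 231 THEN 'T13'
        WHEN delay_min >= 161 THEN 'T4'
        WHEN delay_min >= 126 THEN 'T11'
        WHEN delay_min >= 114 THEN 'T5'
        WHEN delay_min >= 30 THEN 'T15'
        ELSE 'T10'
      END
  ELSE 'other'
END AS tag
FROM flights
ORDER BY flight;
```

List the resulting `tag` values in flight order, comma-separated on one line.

flight=H13: origin='MIA' → inner[delay_min >= 161] → T4
flight=H15: origin='DEN' → outer ELSE → other
flight=H25: origin='JFK' → outer ELSE → other
flight=H34: origin='LAX' → outer ELSE → other
flight=H38: origin='ATL' → outer ELSE → other
flight=H47: origin='SEA' → outer ELSE → other
flight=H48: origin='JFK' → outer ELSE → other
flight=H63: origin='SEA' → outer ELSE → other
flight=H64: origin='JFK' → outer ELSE → other
flight=H74: origin='ATL' → outer ELSE → other
flight=H76: origin='MIA' → inner[delay_min >= 161] → T4
flight=H97: origin='LAX' → outer ELSE → other
flight=H99: origin='JFK' → outer ELSE → other

T4, other, other, other, other, other, other, other, other, other, T4, other, other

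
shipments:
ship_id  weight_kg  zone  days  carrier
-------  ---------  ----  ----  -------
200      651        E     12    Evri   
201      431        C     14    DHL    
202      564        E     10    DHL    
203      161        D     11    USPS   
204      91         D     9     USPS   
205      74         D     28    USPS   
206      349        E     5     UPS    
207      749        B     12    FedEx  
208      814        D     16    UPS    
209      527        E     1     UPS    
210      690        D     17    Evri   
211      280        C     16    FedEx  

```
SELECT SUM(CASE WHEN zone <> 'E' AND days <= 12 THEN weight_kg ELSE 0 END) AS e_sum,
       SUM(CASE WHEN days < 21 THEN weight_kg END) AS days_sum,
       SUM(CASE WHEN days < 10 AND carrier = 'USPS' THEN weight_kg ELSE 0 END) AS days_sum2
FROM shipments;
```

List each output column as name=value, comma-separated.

[e_sum: zone <> 'E' AND days <= 12]
ship_id=200: ✗
ship_id=201: ✗
ship_id=202: ✗
ship_id=203: ✓ → 161
ship_id=204: ✓ → 91
ship_id=205: ✗
ship_id=206: ✗
ship_id=207: ✓ → 749
ship_id=208: ✗
ship_id=209: ✗
ship_id=210: ✗
ship_id=211: ✗
e_sum = 161 + 91 + 749 = 1001
—
[days_sum: days < 21]
ship_id=200: ✓ → 651
ship_id=201: ✓ → 431
ship_id=202: ✓ → 564
ship_id=203: ✓ → 161
ship_id=204: ✓ → 91
ship_id=205: ✗
ship_id=206: ✓ → 349
ship_id=207: ✓ → 749
ship_id=208: ✓ → 814
ship_id=209: ✓ → 527
ship_id=210: ✓ → 690
ship_id=211: ✓ → 280
days_sum = 651 + 431 + 564 + 161 + 91 + 349 + 749 + 814 + 527 + 690 + 280 = 5307
—
[days_sum2: days < 10 AND carrier = 'USPS']
ship_id=200: ✗
ship_id=201: ✗
ship_id=202: ✗
ship_id=203: ✗
ship_id=204: ✓ → 91
ship_id=205: ✗
ship_id=206: ✗
ship_id=207: ✗
ship_id=208: ✗
ship_id=209: ✗
ship_id=210: ✗
ship_id=211: ✗
days_sum2 = 91

e_sum=1001, days_sum=5307, days_sum2=91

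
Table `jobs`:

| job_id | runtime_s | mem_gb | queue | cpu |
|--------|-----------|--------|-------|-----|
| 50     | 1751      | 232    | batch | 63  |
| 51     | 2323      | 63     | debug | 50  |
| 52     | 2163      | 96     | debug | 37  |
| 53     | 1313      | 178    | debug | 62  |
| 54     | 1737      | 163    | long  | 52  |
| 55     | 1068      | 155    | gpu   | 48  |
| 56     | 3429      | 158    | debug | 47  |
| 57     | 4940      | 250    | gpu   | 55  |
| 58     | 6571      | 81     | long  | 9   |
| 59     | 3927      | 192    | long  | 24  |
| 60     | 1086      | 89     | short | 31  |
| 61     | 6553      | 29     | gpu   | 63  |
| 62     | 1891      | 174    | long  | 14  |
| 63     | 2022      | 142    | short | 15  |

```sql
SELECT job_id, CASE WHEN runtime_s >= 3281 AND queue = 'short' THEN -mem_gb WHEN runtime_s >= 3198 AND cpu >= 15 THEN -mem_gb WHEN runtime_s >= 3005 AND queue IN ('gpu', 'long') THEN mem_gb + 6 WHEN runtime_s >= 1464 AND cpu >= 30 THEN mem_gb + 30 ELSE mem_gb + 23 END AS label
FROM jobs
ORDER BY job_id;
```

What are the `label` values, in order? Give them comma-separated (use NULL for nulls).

262, 93, 126, 201, 193, 178, -158, -250, 87, -192, 112, -29, 197, 165

job_id=50: runtime_s >= 1464 AND cpu >= 30 → 262
job_id=51: runtime_s >= 1464 AND cpu >= 30 → 93
job_id=52: runtime_s >= 1464 AND cpu >= 30 → 126
job_id=53: ELSE → 201
job_id=54: runtime_s >= 1464 AND cpu >= 30 → 193
job_id=55: ELSE → 178
job_id=56: runtime_s >= 3198 AND cpu >= 15 → -158
job_id=57: runtime_s >= 3198 AND cpu >= 15 → -250
job_id=58: runtime_s >= 3005 AND queue IN ('gpu', 'long') → 87
job_id=59: runtime_s >= 3198 AND cpu >= 15 → -192
job_id=60: ELSE → 112
job_id=61: runtime_s >= 3198 AND cpu >= 15 → -29
job_id=62: ELSE → 197
job_id=63: ELSE → 165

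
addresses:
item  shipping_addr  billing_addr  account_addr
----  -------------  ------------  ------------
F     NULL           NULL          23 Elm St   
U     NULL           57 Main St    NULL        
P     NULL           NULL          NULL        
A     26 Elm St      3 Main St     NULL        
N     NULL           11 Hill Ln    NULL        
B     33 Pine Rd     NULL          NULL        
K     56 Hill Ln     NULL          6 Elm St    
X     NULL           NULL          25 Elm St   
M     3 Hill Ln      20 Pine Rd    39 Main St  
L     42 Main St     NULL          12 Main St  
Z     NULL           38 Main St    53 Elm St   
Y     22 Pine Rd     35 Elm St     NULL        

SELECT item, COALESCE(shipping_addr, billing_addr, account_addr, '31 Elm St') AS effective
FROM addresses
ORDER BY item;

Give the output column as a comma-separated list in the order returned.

26 Elm St, 33 Pine Rd, 23 Elm St, 56 Hill Ln, 42 Main St, 3 Hill Ln, 11 Hill Ln, 31 Elm St, 57 Main St, 25 Elm St, 22 Pine Rd, 38 Main St

item=A: shipping_addr=26 Elm St → 26 Elm St
item=B: shipping_addr=33 Pine Rd → 33 Pine Rd
item=F: shipping_addr=NULL, billing_addr=NULL, account_addr=23 Elm St → 23 Elm St
item=K: shipping_addr=56 Hill Ln → 56 Hill Ln
item=L: shipping_addr=42 Main St → 42 Main St
item=M: shipping_addr=3 Hill Ln → 3 Hill Ln
item=N: shipping_addr=NULL, billing_addr=11 Hill Ln → 11 Hill Ln
item=P: shipping_addr=NULL, billing_addr=NULL, account_addr=NULL, → literal 31 Elm St → 31 Elm St
item=U: shipping_addr=NULL, billing_addr=57 Main St → 57 Main St
item=X: shipping_addr=NULL, billing_addr=NULL, account_addr=25 Elm St → 25 Elm St
item=Y: shipping_addr=22 Pine Rd → 22 Pine Rd
item=Z: shipping_addr=NULL, billing_addr=38 Main St → 38 Main St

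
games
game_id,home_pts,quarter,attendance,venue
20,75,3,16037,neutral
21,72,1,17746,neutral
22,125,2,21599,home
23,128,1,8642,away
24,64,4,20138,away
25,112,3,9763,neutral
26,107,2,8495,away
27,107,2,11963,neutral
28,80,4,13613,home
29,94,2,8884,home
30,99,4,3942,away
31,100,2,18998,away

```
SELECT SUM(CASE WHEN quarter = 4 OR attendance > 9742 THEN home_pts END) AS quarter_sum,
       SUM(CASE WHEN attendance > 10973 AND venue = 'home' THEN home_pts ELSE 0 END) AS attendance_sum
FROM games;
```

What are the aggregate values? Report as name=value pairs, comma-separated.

quarter_sum=834, attendance_sum=205

[quarter_sum: quarter = 4 OR attendance > 9742]
game_id=20: ✓ → 75
game_id=21: ✓ → 72
game_id=22: ✓ → 125
game_id=23: ✗
game_id=24: ✓ → 64
game_id=25: ✓ → 112
game_id=26: ✗
game_id=27: ✓ → 107
game_id=28: ✓ → 80
game_id=29: ✗
game_id=30: ✓ → 99
game_id=31: ✓ → 100
quarter_sum = 75 + 72 + 125 + 64 + 112 + 107 + 80 + 99 + 100 = 834
—
[attendance_sum: attendance > 10973 AND venue = 'home']
game_id=20: ✗
game_id=21: ✗
game_id=22: ✓ → 125
game_id=23: ✗
game_id=24: ✗
game_id=25: ✗
game_id=26: ✗
game_id=27: ✗
game_id=28: ✓ → 80
game_id=29: ✗
game_id=30: ✗
game_id=31: ✗
attendance_sum = 125 + 80 = 205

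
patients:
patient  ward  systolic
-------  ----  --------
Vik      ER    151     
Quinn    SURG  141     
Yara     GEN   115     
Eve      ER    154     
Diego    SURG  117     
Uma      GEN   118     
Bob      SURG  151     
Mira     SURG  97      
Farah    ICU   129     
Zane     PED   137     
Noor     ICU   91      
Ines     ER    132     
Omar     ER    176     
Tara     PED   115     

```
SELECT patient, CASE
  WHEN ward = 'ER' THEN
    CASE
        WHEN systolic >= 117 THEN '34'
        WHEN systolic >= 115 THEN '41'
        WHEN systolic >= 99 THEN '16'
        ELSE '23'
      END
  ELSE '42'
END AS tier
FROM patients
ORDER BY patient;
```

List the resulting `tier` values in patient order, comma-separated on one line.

patient=Bob: ward='SURG' → outer ELSE → 42
patient=Diego: ward='SURG' → outer ELSE → 42
patient=Eve: ward='ER' → inner[systolic >= 117] → 34
patient=Farah: ward='ICU' → outer ELSE → 42
patient=Ines: ward='ER' → inner[systolic >= 117] → 34
patient=Mira: ward='SURG' → outer ELSE → 42
patient=Noor: ward='ICU' → outer ELSE → 42
patient=Omar: ward='ER' → inner[systolic >= 117] → 34
patient=Quinn: ward='SURG' → outer ELSE → 42
patient=Tara: ward='PED' → outer ELSE → 42
patient=Uma: ward='GEN' → outer ELSE → 42
patient=Vik: ward='ER' → inner[systolic >= 117] → 34
patient=Yara: ward='GEN' → outer ELSE → 42
patient=Zane: ward='PED' → outer ELSE → 42

42, 42, 34, 42, 34, 42, 42, 34, 42, 42, 42, 34, 42, 42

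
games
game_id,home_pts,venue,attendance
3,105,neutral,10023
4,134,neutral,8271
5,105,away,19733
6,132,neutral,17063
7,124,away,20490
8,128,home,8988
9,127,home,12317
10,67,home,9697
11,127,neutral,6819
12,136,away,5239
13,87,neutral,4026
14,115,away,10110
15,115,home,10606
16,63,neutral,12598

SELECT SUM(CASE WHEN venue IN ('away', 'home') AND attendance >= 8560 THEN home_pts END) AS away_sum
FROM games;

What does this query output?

game_id=3: ✗
game_id=4: ✗
game_id=5: ✓ → 105
game_id=6: ✗
game_id=7: ✓ → 124
game_id=8: ✓ → 128
game_id=9: ✓ → 127
game_id=10: ✓ → 67
game_id=11: ✗
game_id=12: ✗
game_id=13: ✗
game_id=14: ✓ → 115
game_id=15: ✓ → 115
game_id=16: ✗
away_sum = 105 + 124 + 128 + 127 + 67 + 115 + 115 = 781

781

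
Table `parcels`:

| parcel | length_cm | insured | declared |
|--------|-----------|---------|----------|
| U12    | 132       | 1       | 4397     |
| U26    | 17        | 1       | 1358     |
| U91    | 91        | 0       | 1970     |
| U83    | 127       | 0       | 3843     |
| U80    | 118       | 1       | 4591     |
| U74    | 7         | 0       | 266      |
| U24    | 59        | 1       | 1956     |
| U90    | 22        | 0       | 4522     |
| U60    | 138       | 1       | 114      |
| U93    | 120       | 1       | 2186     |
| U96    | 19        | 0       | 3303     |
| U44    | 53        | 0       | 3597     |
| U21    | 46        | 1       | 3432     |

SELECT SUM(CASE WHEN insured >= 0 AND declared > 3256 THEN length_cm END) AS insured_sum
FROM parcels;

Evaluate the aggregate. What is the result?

517

parcel=U12: ✓ → 132
parcel=U26: ✗
parcel=U91: ✗
parcel=U83: ✓ → 127
parcel=U80: ✓ → 118
parcel=U74: ✗
parcel=U24: ✗
parcel=U90: ✓ → 22
parcel=U60: ✗
parcel=U93: ✗
parcel=U96: ✓ → 19
parcel=U44: ✓ → 53
parcel=U21: ✓ → 46
insured_sum = 132 + 127 + 118 + 22 + 19 + 53 + 46 = 517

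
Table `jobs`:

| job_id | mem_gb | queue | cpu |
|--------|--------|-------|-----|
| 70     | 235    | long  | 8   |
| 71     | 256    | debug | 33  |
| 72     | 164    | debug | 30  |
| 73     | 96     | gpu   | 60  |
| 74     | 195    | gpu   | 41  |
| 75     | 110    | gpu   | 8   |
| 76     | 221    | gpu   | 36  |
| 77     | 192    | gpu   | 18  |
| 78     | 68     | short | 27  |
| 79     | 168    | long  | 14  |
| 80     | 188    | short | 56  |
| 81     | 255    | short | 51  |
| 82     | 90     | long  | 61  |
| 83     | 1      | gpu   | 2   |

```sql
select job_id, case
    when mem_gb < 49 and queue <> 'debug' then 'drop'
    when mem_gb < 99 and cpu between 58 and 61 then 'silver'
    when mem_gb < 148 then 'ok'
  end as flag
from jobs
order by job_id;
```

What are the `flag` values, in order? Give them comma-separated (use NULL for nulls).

job_id=70: (no match → NULL) → NULL
job_id=71: (no match → NULL) → NULL
job_id=72: (no match → NULL) → NULL
job_id=73: mem_gb < 99 and cpu between 58 and 61 → silver
job_id=74: (no match → NULL) → NULL
job_id=75: mem_gb < 148 → ok
job_id=76: (no match → NULL) → NULL
job_id=77: (no match → NULL) → NULL
job_id=78: mem_gb < 148 → ok
job_id=79: (no match → NULL) → NULL
job_id=80: (no match → NULL) → NULL
job_id=81: (no match → NULL) → NULL
job_id=82: mem_gb < 99 and cpu between 58 and 61 → silver
job_id=83: mem_gb < 49 and queue <> 'debug' → drop

NULL, NULL, NULL, silver, NULL, ok, NULL, NULL, ok, NULL, NULL, NULL, silver, drop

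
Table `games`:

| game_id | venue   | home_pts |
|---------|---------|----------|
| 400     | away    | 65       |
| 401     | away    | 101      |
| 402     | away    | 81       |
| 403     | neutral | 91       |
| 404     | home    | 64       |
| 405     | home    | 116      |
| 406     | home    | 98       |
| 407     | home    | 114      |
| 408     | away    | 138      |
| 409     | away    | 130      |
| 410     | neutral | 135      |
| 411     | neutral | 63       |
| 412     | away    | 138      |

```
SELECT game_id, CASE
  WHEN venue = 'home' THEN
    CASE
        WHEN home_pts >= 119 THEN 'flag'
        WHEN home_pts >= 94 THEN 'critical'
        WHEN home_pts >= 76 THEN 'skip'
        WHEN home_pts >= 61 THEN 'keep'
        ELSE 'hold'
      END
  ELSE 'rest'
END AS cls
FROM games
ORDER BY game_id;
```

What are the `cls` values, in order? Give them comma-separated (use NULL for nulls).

game_id=400: venue='away' → outer ELSE → rest
game_id=401: venue='away' → outer ELSE → rest
game_id=402: venue='away' → outer ELSE → rest
game_id=403: venue='neutral' → outer ELSE → rest
game_id=404: venue='home' → inner[home_pts >= 61] → keep
game_id=405: venue='home' → inner[home_pts >= 94] → critical
game_id=406: venue='home' → inner[home_pts >= 94] → critical
game_id=407: venue='home' → inner[home_pts >= 94] → critical
game_id=408: venue='away' → outer ELSE → rest
game_id=409: venue='away' → outer ELSE → rest
game_id=410: venue='neutral' → outer ELSE → rest
game_id=411: venue='neutral' → outer ELSE → rest
game_id=412: venue='away' → outer ELSE → rest

rest, rest, rest, rest, keep, critical, critical, critical, rest, rest, rest, rest, rest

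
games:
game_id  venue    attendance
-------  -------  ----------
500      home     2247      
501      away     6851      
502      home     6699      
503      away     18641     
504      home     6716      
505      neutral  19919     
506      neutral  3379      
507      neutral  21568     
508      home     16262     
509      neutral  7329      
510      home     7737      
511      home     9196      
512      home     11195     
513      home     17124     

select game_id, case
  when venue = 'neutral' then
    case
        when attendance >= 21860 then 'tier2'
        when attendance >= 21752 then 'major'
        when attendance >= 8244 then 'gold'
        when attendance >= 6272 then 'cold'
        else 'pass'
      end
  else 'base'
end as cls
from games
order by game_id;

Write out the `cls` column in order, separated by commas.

base, base, base, base, base, gold, pass, gold, base, cold, base, base, base, base

game_id=500: venue='home' → outer ELSE → base
game_id=501: venue='away' → outer ELSE → base
game_id=502: venue='home' → outer ELSE → base
game_id=503: venue='away' → outer ELSE → base
game_id=504: venue='home' → outer ELSE → base
game_id=505: venue='neutral' → inner[attendance >= 8244] → gold
game_id=506: venue='neutral' → inner[ELSE] → pass
game_id=507: venue='neutral' → inner[attendance >= 8244] → gold
game_id=508: venue='home' → outer ELSE → base
game_id=509: venue='neutral' → inner[attendance >= 6272] → cold
game_id=510: venue='home' → outer ELSE → base
game_id=511: venue='home' → outer ELSE → base
game_id=512: venue='home' → outer ELSE → base
game_id=513: venue='home' → outer ELSE → base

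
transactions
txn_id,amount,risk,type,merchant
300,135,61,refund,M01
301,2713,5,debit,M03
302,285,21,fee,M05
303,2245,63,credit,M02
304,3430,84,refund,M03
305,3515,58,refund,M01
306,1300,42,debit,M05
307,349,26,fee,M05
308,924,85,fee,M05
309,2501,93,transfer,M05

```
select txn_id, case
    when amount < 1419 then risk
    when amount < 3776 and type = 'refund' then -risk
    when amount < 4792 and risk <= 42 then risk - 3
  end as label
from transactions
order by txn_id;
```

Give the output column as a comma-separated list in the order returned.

txn_id=300: amount < 1419 → 61
txn_id=301: amount < 4792 and risk <= 42 → 2
txn_id=302: amount < 1419 → 21
txn_id=303: (no match → NULL) → NULL
txn_id=304: amount < 3776 and type = 'refund' → -84
txn_id=305: amount < 3776 and type = 'refund' → -58
txn_id=306: amount < 1419 → 42
txn_id=307: amount < 1419 → 26
txn_id=308: amount < 1419 → 85
txn_id=309: (no match → NULL) → NULL

61, 2, 21, NULL, -84, -58, 42, 26, 85, NULL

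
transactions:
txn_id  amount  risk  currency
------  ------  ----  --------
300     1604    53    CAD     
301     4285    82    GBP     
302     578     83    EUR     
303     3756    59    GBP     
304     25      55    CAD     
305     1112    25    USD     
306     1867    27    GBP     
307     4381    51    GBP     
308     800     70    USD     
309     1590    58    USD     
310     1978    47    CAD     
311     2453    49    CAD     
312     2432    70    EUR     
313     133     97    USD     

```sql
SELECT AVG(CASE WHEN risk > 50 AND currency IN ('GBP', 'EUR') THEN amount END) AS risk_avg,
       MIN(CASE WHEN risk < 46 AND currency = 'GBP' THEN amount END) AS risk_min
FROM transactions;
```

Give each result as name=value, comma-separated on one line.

risk_avg=3086.4, risk_min=1867

[risk_avg: risk > 50 AND currency IN ('GBP', 'EUR')]
txn_id=300: ✗
txn_id=301: ✓ → 4285
txn_id=302: ✓ → 578
txn_id=303: ✓ → 3756
txn_id=304: ✗
txn_id=305: ✗
txn_id=306: ✗
txn_id=307: ✓ → 4381
txn_id=308: ✗
txn_id=309: ✗
txn_id=310: ✗
txn_id=311: ✗
txn_id=312: ✓ → 2432
txn_id=313: ✗
risk_avg = (4285 + 578 + 3756 + 4381 + 2432) / 5 = 3086.4
—
[risk_min: risk < 46 AND currency = 'GBP']
txn_id=300: ✗
txn_id=301: ✗
txn_id=302: ✗
txn_id=303: ✗
txn_id=304: ✗
txn_id=305: ✗
txn_id=306: ✓ → 1867
txn_id=307: ✗
txn_id=308: ✗
txn_id=309: ✗
txn_id=310: ✗
txn_id=311: ✗
txn_id=312: ✗
txn_id=313: ✗
risk_min = MIN(1867) = 1867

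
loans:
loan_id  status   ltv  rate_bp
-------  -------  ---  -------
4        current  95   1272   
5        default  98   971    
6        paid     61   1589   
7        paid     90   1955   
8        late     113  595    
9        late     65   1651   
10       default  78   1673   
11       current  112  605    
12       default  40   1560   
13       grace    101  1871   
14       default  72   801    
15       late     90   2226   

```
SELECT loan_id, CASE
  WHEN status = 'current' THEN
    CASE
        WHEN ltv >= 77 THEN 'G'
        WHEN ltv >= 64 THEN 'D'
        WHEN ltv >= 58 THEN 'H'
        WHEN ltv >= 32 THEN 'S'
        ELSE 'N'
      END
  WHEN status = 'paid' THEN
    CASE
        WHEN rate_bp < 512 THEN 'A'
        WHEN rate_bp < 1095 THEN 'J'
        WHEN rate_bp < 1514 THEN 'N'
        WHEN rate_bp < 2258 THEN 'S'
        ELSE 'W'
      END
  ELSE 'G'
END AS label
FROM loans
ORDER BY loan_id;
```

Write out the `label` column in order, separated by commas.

G, G, S, S, G, G, G, G, G, G, G, G

loan_id=4: status='current' → inner[ltv >= 77] → G
loan_id=5: status='default' → outer ELSE → G
loan_id=6: status='paid' → inner[rate_bp < 2258] → S
loan_id=7: status='paid' → inner[rate_bp < 2258] → S
loan_id=8: status='late' → outer ELSE → G
loan_id=9: status='late' → outer ELSE → G
loan_id=10: status='default' → outer ELSE → G
loan_id=11: status='current' → inner[ltv >= 77] → G
loan_id=12: status='default' → outer ELSE → G
loan_id=13: status='grace' → outer ELSE → G
loan_id=14: status='default' → outer ELSE → G
loan_id=15: status='late' → outer ELSE → G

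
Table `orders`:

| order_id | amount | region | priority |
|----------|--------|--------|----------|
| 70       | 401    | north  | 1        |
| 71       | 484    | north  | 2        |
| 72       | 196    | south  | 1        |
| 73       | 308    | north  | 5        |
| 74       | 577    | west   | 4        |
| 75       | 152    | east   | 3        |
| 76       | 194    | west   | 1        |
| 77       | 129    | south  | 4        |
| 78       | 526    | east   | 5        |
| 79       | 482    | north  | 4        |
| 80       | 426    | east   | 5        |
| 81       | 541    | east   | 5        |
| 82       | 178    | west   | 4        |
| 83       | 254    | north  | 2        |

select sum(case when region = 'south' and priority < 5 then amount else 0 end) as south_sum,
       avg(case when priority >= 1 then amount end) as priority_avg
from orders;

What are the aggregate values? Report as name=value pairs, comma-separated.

[south_sum: region = 'south' and priority < 5]
order_id=70: ✗
order_id=71: ✗
order_id=72: ✓ → 196
order_id=73: ✗
order_id=74: ✗
order_id=75: ✗
order_id=76: ✗
order_id=77: ✓ → 129
order_id=78: ✗
order_id=79: ✗
order_id=80: ✗
order_id=81: ✗
order_id=82: ✗
order_id=83: ✗
south_sum = 196 + 129 = 325
—
[priority_avg: priority >= 1]
order_id=70: ✓ → 401
order_id=71: ✓ → 484
order_id=72: ✓ → 196
order_id=73: ✓ → 308
order_id=74: ✓ → 577
order_id=75: ✓ → 152
order_id=76: ✓ → 194
order_id=77: ✓ → 129
order_id=78: ✓ → 526
order_id=79: ✓ → 482
order_id=80: ✓ → 426
order_id=81: ✓ → 541
order_id=82: ✓ → 178
order_id=83: ✓ → 254
priority_avg = (401 + 484 + 196 + 308 + 577 + 152 + 194 + 129 + 526 + 482 + 426 + 541 + 178 + 254) / 14 = 346.2857142857

south_sum=325, priority_avg=346.2857142857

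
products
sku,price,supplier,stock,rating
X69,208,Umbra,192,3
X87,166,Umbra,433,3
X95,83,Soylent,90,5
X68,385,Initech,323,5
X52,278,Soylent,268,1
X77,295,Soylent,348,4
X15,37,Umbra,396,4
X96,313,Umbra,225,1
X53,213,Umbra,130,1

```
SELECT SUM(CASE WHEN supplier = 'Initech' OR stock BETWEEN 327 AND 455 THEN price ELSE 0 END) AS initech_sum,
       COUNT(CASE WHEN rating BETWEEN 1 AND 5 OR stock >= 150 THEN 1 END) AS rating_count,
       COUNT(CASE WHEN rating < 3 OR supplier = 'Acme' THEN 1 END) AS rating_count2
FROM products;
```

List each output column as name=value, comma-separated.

[initech_sum: supplier = 'Initech' OR stock BETWEEN 327 AND 455]
sku=X69: ✗
sku=X87: ✓ → 166
sku=X95: ✗
sku=X68: ✓ → 385
sku=X52: ✗
sku=X77: ✓ → 295
sku=X15: ✓ → 37
sku=X96: ✗
sku=X53: ✗
initech_sum = 166 + 385 + 295 + 37 = 883
—
[rating_count: rating BETWEEN 1 AND 5 OR stock >= 150]
sku=X69: ✓ → 1
sku=X87: ✓ → 1
sku=X95: ✓ → 1
sku=X68: ✓ → 1
sku=X52: ✓ → 1
sku=X77: ✓ → 1
sku=X15: ✓ → 1
sku=X96: ✓ → 1
sku=X53: ✓ → 1
rating_count = COUNT(1, 1, 1, 1, 1, 1, 1, 1, 1) = 9
—
[rating_count2: rating < 3 OR supplier = 'Acme']
sku=X69: ✗
sku=X87: ✗
sku=X95: ✗
sku=X68: ✗
sku=X52: ✓ → 1
sku=X77: ✗
sku=X15: ✗
sku=X96: ✓ → 1
sku=X53: ✓ → 1
rating_count2 = COUNT(1, 1, 1) = 3

initech_sum=883, rating_count=9, rating_count2=3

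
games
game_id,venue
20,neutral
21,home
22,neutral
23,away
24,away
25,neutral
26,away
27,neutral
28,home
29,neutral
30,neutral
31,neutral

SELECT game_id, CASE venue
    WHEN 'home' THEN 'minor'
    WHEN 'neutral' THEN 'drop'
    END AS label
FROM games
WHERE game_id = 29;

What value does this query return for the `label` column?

drop

game_id = 29: venue=neutral.
venue='home' → false
venue='neutral' → true → drop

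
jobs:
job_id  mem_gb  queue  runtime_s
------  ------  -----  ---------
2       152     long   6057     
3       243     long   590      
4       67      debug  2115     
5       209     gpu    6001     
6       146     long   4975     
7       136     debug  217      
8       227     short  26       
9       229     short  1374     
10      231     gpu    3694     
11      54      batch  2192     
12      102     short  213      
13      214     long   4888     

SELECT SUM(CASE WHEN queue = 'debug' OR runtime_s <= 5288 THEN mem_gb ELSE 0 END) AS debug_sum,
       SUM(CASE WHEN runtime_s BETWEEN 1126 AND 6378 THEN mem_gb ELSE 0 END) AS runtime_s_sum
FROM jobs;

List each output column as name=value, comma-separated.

[debug_sum: queue = 'debug' OR runtime_s <= 5288]
job_id=2: ✗
job_id=3: ✓ → 243
job_id=4: ✓ → 67
job_id=5: ✗
job_id=6: ✓ → 146
job_id=7: ✓ → 136
job_id=8: ✓ → 227
job_id=9: ✓ → 229
job_id=10: ✓ → 231
job_id=11: ✓ → 54
job_id=12: ✓ → 102
job_id=13: ✓ → 214
debug_sum = 243 + 67 + 146 + 136 + 227 + 229 + 231 + 54 + 102 + 214 = 1649
—
[runtime_s_sum: runtime_s BETWEEN 1126 AND 6378]
job_id=2: ✓ → 152
job_id=3: ✗
job_id=4: ✓ → 67
job_id=5: ✓ → 209
job_id=6: ✓ → 146
job_id=7: ✗
job_id=8: ✗
job_id=9: ✓ → 229
job_id=10: ✓ → 231
job_id=11: ✓ → 54
job_id=12: ✗
job_id=13: ✓ → 214
runtime_s_sum = 152 + 67 + 209 + 146 + 229 + 231 + 54 + 214 = 1302

debug_sum=1649, runtime_s_sum=1302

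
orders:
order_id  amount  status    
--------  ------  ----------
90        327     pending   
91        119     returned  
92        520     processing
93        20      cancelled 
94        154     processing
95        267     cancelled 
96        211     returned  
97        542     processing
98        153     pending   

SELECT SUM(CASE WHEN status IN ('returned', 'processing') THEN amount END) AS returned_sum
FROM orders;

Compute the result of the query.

order_id=90: ✗
order_id=91: ✓ → 119
order_id=92: ✓ → 520
order_id=93: ✗
order_id=94: ✓ → 154
order_id=95: ✗
order_id=96: ✓ → 211
order_id=97: ✓ → 542
order_id=98: ✗
returned_sum = 119 + 520 + 154 + 211 + 542 = 1546

1546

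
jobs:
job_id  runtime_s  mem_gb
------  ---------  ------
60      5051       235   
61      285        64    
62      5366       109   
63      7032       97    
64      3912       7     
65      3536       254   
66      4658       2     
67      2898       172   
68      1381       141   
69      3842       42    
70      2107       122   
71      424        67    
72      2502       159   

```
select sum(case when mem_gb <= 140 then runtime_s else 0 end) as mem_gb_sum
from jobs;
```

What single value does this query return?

job_id=60: ✗
job_id=61: ✓ → 285
job_id=62: ✓ → 5366
job_id=63: ✓ → 7032
job_id=64: ✓ → 3912
job_id=65: ✗
job_id=66: ✓ → 4658
job_id=67: ✗
job_id=68: ✗
job_id=69: ✓ → 3842
job_id=70: ✓ → 2107
job_id=71: ✓ → 424
job_id=72: ✗
mem_gb_sum = 285 + 5366 + 7032 + 3912 + 4658 + 3842 + 2107 + 424 = 27626

27626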